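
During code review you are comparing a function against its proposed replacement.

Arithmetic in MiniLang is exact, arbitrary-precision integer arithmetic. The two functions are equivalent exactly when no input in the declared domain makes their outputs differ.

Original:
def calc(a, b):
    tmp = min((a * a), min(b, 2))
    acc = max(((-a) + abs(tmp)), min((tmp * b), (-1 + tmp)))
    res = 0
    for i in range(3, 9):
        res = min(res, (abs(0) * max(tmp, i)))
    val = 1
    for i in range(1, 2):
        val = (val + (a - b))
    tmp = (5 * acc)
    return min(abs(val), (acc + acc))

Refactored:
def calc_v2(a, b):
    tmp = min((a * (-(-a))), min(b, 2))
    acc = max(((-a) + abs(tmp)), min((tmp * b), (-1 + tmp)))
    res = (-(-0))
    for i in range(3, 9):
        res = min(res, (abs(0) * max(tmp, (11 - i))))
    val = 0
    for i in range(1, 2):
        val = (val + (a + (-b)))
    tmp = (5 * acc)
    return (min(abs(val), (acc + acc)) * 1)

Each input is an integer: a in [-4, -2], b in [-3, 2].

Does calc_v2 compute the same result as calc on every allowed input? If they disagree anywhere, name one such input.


There is a counterexample at a=-4, b=-3: 0 on one side, 1 on the other.
calc: tmp := -3 | acc := 7 | res := 0 | iter i=3: | res := 0 | iter i=4: | res := 0 | iter i=5: | res := 0 | iter i=6: | res := 0 | iter i=7: | res := 0 | iter i=8: | res := 0 | val := 1 | iter i=1: | val := 0 | tmp := 35 | result 0
calc_v2: tmp := -3 | acc := 7 | res := 0 | iter i=3: | res := 0 | iter i=4: | res := 0 | iter i=5: | res := 0 | iter i=6: | res := 0 | iter i=7: | res := 0 | iter i=8: | res := 0 | val := 0 | iter i=1: | val := -1 | tmp := 35 | result 1
verdict: not equivalent; witness: a=-4, b=-3


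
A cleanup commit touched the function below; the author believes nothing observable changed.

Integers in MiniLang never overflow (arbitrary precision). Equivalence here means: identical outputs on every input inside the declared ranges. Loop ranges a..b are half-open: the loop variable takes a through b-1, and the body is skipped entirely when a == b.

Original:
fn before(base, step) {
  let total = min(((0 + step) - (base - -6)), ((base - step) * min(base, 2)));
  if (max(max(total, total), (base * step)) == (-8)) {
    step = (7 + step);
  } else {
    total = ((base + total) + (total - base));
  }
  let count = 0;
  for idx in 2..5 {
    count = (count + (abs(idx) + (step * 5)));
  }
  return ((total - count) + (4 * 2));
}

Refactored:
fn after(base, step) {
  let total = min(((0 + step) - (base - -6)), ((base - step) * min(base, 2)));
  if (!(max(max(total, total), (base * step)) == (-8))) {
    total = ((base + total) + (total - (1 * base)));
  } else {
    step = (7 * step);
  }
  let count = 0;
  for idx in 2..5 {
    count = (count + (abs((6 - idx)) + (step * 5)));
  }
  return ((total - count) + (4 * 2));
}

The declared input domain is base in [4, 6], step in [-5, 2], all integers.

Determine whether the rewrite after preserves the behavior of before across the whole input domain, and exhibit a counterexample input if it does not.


Evaluate both at base=4, step=-2.
before: total := -12 | (max(max(total, total), (base * step)) == (-8)): true | step := 5 | count := 0 | iter idx=2: | count := 27 | iter idx=3: | count := 55 | iter idx=4: | count := 84 | result -88
after: total := -12 | (!(max(max(total, total), (base * step)) == (-8))): false | step := -14 | count := 0 | iter idx=2: | count := -66 | iter idx=3: | count := -133 | iter idx=4: | count := -201 | result 197
-88 vs 197 — the two versions disagree here.
verdict: not equivalent; witness: base=4, step=-2


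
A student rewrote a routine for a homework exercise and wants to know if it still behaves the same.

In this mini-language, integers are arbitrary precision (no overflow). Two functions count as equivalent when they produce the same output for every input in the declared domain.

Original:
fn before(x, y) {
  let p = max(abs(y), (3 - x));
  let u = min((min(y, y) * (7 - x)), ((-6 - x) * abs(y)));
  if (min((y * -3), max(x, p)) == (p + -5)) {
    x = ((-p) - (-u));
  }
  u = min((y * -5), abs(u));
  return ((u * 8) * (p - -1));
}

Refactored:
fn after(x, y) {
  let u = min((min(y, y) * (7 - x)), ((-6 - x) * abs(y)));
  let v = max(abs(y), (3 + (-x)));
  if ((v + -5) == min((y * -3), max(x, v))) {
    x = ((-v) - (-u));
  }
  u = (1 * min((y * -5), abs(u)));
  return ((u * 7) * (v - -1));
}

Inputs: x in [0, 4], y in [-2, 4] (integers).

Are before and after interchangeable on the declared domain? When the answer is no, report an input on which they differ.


Consider the input x=0, y=-2.
before: p = 3; u = -14; (min((y * -3), max(x, p)) == (p + -5)) -> false; u = 10; return 320
after: u = -14; v = 3; ((v + -5) == min((y * -3), max(x, v))) -> false; u = 10; return 280
320 against 280: the behavior changed.
verdict: not equivalent; witness: x=0, y=-2


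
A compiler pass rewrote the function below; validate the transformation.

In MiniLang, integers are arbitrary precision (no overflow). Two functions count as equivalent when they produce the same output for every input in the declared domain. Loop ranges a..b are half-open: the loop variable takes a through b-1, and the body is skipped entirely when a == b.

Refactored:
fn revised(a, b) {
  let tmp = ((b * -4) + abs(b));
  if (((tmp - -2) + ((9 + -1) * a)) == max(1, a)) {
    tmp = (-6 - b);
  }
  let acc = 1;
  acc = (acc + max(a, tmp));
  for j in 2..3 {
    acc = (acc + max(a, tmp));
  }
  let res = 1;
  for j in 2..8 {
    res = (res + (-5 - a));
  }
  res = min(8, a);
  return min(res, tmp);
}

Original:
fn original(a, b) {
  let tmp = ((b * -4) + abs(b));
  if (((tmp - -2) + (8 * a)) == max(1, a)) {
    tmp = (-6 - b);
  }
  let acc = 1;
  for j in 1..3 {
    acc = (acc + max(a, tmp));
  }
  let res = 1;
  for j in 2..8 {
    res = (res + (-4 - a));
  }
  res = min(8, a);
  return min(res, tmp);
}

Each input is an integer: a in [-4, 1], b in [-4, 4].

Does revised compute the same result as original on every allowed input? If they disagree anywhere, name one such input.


The suspicious edit (`-4` became `-5`) never changes the result for any input inside the declared domain.
As a probe, take a=-2, b=2: original runs tmp=-6, then (((tmp - -2) + (8 * a)) == max(1, a)) is false, then acc=1, then (j=1), then acc=-1, then (j=2), then acc=-3, then res=1, then (j=2), then res=-1, then (j=3), then res=-3, then (j=4), then res=-5, then (j=5), then res=-7, then (j=6), then res=-9, then (j=7), then res=-11, then res=-2, then returns -6; revised runs tmp=-6, then (((tmp - -2) + ((9 + -1) * a)) == max(1, a)) is false, then acc=1, then acc=-1, then (j=2), then acc=-3, then res=1, then (j=2), then res=-2, then (j=3), then res=-5, then (j=4), then res=-8, then (j=5), then res=-11, then (j=6), then res=-14, then (j=7), then res=-17, then res=-2, then returns -6; both end at -6.
An exhaustive pass over the 54 declared inputs shows identical outputs.
verdict: equivalent


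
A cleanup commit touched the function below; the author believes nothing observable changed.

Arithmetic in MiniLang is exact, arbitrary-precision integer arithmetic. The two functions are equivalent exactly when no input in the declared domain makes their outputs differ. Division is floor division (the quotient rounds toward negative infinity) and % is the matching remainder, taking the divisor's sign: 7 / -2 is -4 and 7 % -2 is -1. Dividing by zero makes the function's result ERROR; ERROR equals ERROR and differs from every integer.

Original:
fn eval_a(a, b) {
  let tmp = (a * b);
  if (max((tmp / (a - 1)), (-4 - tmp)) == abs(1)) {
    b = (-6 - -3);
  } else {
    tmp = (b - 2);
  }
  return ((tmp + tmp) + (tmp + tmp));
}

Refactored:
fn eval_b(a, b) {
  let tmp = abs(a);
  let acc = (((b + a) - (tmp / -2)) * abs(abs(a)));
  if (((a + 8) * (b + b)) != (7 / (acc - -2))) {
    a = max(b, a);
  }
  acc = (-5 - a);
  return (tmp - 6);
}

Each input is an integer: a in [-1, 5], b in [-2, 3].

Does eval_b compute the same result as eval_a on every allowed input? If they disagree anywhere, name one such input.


Not equivalent: a=-1, b=-2 separates them (-16 vs ERROR).
eval_a: tmp := 2 | (max((tmp / (a - 1)), (-4 - tmp)) == abs(1)): false | tmp := -4 | result -16
eval_b: tmp := 1 | acc := -2 | divide-by-zero, output ERROR
verdict: not equivalent; witness: a=-1, b=-2


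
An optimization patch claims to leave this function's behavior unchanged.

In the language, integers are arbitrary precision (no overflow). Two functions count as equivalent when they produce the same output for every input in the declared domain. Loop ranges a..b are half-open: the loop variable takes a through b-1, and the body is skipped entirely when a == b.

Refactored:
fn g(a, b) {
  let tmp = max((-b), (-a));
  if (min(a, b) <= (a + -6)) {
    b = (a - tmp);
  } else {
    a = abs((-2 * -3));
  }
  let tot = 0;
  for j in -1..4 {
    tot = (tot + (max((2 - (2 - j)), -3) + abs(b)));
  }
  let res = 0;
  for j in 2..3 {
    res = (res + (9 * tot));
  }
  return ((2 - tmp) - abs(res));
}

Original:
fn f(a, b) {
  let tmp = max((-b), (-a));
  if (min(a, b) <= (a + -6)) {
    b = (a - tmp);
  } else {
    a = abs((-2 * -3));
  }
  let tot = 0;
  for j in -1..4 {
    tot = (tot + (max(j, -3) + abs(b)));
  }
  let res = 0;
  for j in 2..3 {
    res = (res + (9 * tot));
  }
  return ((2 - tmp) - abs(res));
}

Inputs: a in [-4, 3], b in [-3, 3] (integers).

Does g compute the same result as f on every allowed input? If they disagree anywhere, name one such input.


Behavior is preserved: although constant usage differs, plus arithmetic usage differs, the outputs never diverge.
One worked example (a=2, b=-2) — f: tmp := 2 | (min(a, b) <= (a + -6)): false | a := 6 | tot := 0 | iter j=-1: | tot := 1 | iter j=0: | tot := 3 | iter j=1: | tot := 6 | iter j=2: | tot := 10 | iter j=3: | tot := 15 | res := 0 | iter j=2: | res := 135 | result -135; g: tmp := 2 | (min(a, b) <= (a + -6)): false | a := 6 | tot := 0 | iter j=-1: | tot := 1 | iter j=0: | tot := 3 | iter j=1: | tot := 6 | iter j=2: | tot := 10 | iter j=3: | tot := 15 | res := 0 | iter j=2: | res := 135 | result -135; agreement on -135.
An exhaustive pass over the 56 declared inputs shows identical outputs.
verdict: equivalent


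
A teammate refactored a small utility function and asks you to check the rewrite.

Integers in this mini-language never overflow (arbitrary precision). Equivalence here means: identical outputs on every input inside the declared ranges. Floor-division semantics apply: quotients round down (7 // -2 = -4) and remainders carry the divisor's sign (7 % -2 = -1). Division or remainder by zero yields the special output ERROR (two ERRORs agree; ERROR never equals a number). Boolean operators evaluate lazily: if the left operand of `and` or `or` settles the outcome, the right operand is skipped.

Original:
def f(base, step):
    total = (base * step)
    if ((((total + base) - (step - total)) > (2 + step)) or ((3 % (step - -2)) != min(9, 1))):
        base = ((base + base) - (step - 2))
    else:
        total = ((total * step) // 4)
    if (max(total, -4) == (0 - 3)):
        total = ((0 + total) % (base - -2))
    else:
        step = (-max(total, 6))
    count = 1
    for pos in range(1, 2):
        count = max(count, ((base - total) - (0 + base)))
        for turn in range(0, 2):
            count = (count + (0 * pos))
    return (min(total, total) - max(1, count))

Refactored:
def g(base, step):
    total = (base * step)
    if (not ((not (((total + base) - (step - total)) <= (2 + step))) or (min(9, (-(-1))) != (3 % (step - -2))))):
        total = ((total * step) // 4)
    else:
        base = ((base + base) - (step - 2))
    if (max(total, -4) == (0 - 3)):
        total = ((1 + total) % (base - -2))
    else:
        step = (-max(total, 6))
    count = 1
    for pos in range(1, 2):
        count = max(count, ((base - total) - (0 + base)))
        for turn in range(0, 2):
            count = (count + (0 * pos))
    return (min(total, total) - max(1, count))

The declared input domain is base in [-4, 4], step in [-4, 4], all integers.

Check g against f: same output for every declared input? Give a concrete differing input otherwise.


The rewrite breaks on base=-3, step=1, where the results are -1 and -4.
f: total := -3 | ((((total + base) - (step - total)) > (2 + step)) or ((3 % (step - -2)) != min(9, 1))): true | base := -5 | (max(total, -4) == (0 - 3)): true | total := 0 | count := 1 | iter pos=1: | count := 1 | iter turn=0: | count := 1 | iter turn=1: | count := 1 | result -1
g: total := -3 | (not ((not (((total + base) - (step - total)) <= (2 + step))) or (min(9, (-(-1))) != (3 % (step - -2))))): false | base := -5 | (max(total, -4) == (0 - 3)): true | total := -2 | count := 1 | iter pos=1: | count := 2 | iter turn=0: | count := 2 | iter turn=1: | count := 2 | result -4
verdict: not equivalent; witness: base=-3, step=1


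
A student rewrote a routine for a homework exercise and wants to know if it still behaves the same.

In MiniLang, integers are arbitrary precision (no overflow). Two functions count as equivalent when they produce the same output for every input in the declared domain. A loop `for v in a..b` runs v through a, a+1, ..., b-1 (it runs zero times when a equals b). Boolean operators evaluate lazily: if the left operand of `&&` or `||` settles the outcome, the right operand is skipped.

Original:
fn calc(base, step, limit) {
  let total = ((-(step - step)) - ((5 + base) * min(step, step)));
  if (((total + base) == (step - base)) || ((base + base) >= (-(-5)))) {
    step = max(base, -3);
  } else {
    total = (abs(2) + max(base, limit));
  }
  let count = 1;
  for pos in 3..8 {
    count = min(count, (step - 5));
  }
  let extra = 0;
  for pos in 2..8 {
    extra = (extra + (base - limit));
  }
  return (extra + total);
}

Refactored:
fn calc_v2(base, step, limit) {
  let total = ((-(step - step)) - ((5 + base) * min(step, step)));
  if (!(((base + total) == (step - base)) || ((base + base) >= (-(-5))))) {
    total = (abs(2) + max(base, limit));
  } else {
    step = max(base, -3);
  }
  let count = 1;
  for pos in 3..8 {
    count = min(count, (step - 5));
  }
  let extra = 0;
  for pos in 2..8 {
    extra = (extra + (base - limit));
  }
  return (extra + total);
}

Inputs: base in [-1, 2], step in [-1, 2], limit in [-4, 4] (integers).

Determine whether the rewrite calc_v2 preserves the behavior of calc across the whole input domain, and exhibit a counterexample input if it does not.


Side by side, the visible changes include: boolean connective usage differs.
Spot check at base=1, step=2, limit=-2 — calc: total = -12; (((total + base) == (step - base)) || ((base + base) >= (-(-5)))) -> false; total = 3; count = 1; [pos=3]; count = -3; [pos=4]; count = -3; [pos=5]; count = -3; [pos=6]; count = -3; [pos=7]; count = -3; extra = 0; [pos=2]; extra = 3; [pos=3]; extra = 6; [pos=4]; extra = 9; [pos=5]; extra = 12; [pos=6]; extra = 15; [pos=7]; extra = 18; return 21. calc_v2: total = -12; (!(((base + total) == (step - base)) || ((base + base) >= (-(-5))))) -> true; total = 3; count = 1; [pos=3]; count = -3; [pos=4]; count = -3; [pos=5]; count = -3; [pos=6]; count = -3; [pos=7]; count = -3; extra = 0; [pos=2]; extra = 3; [pos=3]; extra = 6; [pos=4]; extra = 9; [pos=5]; extra = 12; [pos=6]; extra = 15; [pos=7]; extra = 18; return 21. Both give 21.
Across all 144 domain points the two functions coincide.
verdict: equivalent


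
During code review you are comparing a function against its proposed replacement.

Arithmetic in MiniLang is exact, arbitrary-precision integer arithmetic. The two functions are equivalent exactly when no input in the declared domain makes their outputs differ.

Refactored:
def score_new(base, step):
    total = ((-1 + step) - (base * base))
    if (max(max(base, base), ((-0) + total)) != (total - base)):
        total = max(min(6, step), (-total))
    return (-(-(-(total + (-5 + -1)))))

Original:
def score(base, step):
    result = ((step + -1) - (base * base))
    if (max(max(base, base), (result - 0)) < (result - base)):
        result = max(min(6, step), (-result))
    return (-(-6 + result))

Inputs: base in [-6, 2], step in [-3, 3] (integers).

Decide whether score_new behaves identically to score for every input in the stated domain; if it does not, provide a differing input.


There is a counterexample at base=-6, step=-3: 46 on one side, -34 on the other.
score: result := -40 | (max(max(base, base), (result - 0)) < (result - base)): false | result 46
score_new: total := -40 | (max(max(base, base), ((-0) + total)) != (total - base)): true | total := 40 | result -34
verdict: not equivalent; witness: base=-6, step=-3


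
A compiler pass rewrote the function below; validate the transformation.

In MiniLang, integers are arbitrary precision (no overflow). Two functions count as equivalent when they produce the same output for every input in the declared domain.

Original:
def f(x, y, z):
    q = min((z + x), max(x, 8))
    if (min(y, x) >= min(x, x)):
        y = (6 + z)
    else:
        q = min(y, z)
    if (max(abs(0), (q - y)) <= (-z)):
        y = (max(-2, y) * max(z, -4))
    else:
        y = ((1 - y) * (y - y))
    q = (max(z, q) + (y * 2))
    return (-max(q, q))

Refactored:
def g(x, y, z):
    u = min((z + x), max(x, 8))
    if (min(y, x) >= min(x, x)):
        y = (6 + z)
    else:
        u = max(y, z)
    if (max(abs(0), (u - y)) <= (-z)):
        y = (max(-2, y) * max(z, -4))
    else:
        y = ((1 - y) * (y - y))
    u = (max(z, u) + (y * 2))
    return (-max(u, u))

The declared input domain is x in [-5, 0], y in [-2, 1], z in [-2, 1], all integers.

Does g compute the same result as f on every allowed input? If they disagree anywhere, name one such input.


The rewrite breaks on x=0, y=-1, z=-2, where the results are -2 and -3.
f: q = -2; (min(y, x) >= min(x, x)) -> false; q = -2; (max(abs(0), (q - y)) <= (-z)) -> true; y = 2; q = 2; return -2
g: u = -2; (min(y, x) >= min(x, x)) -> false; u = -1; (max(abs(0), (u - y)) <= (-z)) -> true; y = 2; u = 3; return -3
verdict: not equivalent; witness: x=0, y=-1, z=-2


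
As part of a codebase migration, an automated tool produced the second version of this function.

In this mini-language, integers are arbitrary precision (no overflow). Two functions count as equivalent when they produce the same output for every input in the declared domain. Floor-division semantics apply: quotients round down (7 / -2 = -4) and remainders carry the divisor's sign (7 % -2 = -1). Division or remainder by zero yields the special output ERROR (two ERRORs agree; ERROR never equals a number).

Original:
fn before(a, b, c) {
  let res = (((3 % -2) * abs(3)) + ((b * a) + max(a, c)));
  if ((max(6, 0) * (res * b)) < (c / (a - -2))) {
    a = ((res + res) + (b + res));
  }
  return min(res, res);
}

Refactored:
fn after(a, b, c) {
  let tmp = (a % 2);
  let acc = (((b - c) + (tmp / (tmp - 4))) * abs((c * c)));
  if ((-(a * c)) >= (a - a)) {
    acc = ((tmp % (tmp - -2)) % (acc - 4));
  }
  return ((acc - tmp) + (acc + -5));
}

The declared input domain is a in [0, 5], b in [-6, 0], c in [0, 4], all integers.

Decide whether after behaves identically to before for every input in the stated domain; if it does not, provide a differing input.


The rewrite breaks on a=0, b=-6, c=0, where the results are -3 and -5.
before: res becomes -3; next ((max(6, 0) * (res * b)) < (c / (a - -2))) evaluates to false; next final value -3
after: tmp becomes 0; next acc becomes 0; next ((-(a * c)) >= (a - a)) evaluates to true; next acc becomes 0; next final value -5
verdict: not equivalent; witness: a=0, b=-6, c=0


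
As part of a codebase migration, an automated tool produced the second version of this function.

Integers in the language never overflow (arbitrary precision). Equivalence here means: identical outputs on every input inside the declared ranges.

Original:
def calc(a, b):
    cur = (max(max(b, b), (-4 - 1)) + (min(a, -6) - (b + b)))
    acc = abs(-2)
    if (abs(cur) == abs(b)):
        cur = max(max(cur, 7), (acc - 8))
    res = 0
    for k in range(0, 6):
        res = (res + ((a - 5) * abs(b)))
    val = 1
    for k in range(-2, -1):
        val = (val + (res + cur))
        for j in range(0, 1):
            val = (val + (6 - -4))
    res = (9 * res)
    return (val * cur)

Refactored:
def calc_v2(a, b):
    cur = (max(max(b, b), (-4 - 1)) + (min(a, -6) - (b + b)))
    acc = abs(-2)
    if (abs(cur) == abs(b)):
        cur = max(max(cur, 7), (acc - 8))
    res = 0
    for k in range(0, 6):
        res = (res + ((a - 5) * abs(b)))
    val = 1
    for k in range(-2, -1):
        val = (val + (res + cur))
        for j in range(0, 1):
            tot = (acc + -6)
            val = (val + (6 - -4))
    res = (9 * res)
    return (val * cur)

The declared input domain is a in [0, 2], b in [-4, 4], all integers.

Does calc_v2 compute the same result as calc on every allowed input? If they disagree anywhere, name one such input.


Comparing the listings, the differences include: statement counts differ, arithmetic usage differs, local variable names differ, constant usage differs.
Spot check at a=0, b=-2 — calc: cur=-4, then acc=2, then (abs(cur) == abs(b)) is false, then res=0, then (k=0), then res=-10, then (k=1), then res=-20, then (k=2), then res=-30, then (k=3), then res=-40, then (k=4), then res=-50, then (k=5), then res=-60, then val=1, then (k=-2), then val=-63, then (j=0), then val=-53, then res=-540, then returns 212. calc_v2: cur=-4, then acc=2, then (abs(cur) == abs(b)) is false, then res=0, then (k=0), then res=-10, then (k=1), then res=-20, then (k=2), then res=-30, then (k=3), then res=-40, then (k=4), then res=-50, then (k=5), then res=-60, then val=1, then (k=-2), then val=-63, then (j=0), then tot=-4, then val=-53, then res=-540, then returns 212. Both give 212.
Every one of the 27 inputs gives matching results.
verdict: equivalent


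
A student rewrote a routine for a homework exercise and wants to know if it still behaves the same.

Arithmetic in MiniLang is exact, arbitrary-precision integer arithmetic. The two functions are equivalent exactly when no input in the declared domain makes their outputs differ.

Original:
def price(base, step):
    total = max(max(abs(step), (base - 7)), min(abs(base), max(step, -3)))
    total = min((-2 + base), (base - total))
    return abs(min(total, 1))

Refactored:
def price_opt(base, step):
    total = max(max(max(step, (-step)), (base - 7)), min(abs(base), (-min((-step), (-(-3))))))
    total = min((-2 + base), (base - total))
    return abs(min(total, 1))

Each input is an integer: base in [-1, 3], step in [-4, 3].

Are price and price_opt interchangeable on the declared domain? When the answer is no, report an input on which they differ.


Equivalent — the differences include min/max/abs usage differs, yet no declared input distinguishes the two.
As a probe, take base=2, step=-3: price runs total = 3; total = -1; return 1; price_opt runs total = 3; total = -1; return 1; both end at 1.
Every one of the 40 inputs gives matching results.
verdict: equivalent


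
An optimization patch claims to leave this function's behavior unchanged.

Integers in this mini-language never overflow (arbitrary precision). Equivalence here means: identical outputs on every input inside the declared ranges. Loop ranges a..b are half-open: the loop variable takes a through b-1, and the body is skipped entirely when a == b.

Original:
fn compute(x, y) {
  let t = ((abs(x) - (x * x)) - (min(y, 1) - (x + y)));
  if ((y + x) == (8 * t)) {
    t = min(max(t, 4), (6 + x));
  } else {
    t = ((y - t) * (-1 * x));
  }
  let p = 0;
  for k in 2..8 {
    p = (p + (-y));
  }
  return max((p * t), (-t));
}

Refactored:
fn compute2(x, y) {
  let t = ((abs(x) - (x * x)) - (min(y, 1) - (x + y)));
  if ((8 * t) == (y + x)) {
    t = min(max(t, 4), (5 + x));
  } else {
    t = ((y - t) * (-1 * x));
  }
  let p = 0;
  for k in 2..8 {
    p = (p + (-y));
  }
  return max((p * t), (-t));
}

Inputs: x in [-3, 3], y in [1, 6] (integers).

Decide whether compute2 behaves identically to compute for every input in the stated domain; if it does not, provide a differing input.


Equivalent. Although `6` became `5`, no input in the stated domain can expose it.
Across all 42 domain points the two functions coincide.
Spot check at x=-2, y=6 — compute: t = 1; ((y + x) == (8 * t)) -> false; t = 10; p = 0; [k=2]; p = -6; [k=3]; p = -12; [k=4]; p = -18; [k=5]; p = -24; [k=6]; p = -30; [k=7]; p = -36; return -10. compute2: t = 1; ((8 * t) == (y + x)) -> false; t = 10; p = 0; [k=2]; p = -6; [k=3]; p = -12; [k=4]; p = -18; [k=5]; p = -24; [k=6]; p = -30; [k=7]; p = -36; return -10. Both give -10.
verdict: equivalent


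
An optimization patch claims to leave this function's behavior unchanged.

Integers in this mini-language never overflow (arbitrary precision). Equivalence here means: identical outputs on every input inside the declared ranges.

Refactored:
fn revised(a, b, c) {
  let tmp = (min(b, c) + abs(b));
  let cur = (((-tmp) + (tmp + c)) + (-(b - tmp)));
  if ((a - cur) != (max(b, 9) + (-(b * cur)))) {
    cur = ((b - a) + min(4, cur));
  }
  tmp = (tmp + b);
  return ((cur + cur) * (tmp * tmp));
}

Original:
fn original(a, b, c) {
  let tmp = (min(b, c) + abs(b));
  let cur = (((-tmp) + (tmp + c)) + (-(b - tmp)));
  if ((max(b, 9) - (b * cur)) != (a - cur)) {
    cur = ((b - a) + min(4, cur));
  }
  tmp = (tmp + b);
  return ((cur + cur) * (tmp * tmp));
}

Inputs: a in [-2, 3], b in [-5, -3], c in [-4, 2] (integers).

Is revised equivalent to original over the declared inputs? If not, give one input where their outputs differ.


The two versions differ — the changes include arithmetic usage differs.
One worked example (a=-2, b=-3, c=0) — original: tmp := 0 | cur := 3 | ((max(b, 9) - (b * cur)) != (a - cur)): true | cur := 2 | tmp := -3 | result 36; revised: tmp := 0 | cur := 3 | ((a - cur) != (max(b, 9) + (-(b * cur)))): true | cur := 2 | tmp := -3 | result 36; agreement on 36.
Checked all 126 inputs in the declared domain: the outputs agree on every one.
verdict: equivalent


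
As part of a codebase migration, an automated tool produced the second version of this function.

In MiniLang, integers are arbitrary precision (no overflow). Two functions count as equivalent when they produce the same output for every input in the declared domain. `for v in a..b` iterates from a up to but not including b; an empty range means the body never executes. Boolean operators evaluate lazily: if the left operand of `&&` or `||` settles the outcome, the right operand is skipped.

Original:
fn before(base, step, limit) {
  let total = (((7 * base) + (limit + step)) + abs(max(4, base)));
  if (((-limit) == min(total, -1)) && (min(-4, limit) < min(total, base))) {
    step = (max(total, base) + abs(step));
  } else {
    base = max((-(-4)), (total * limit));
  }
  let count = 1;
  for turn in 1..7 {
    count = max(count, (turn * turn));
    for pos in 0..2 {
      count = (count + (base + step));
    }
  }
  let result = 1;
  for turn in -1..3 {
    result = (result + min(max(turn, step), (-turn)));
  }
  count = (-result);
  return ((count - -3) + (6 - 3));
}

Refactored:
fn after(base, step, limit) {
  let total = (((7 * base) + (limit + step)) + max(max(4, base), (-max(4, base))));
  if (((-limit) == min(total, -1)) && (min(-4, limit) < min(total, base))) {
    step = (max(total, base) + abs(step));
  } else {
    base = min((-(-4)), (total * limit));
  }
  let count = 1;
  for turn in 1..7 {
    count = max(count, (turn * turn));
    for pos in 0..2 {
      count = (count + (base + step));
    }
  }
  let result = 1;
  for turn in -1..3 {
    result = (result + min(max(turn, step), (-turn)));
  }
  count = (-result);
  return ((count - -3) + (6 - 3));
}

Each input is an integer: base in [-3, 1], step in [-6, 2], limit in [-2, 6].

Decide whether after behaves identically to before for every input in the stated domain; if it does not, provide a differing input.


The suspicious edit (`max((-(-4)), (total * limit))` became `min((-(-4)), (total * limit))`) never changes the result for any input inside the declared domain.
As a probe, take base=-2, step=-1, limit=-2: before runs total=-13, then (((-limit) == min(total, -1)) && (min(-4, limit) < min(total, base))) is false, then base=26, then count=1, then (turn=1), then count=1, then (pos=0), then count=26, then (pos=1), then count=51, then (turn=2), then count=51, then (pos=0), then count=76, then (pos=1), then count=101, then (turn=3), then count=101, then (pos=0), then count=126, then (pos=1), then count=151, then (turn=4), then count=151, then (pos=0), then count=176, then (pos=1), then count=201, then (turn=5), then count=201, then (pos=0), then count=226, then (pos=1), then count=251, then (turn=6), then count=251, then (pos=0), then count=276, then (pos=1), then count=301, then result=1, then (turn=-1), then result=0, then (turn=0), then result=0, then (turn=1), then result=-1, then (turn=2), then result=-3, then count=3, then returns 9; after runs total=-13, then (((-limit) == min(total, -1)) && (min(-4, limit) < min(total, base))) is false, then base=4, then count=1, then (turn=1), then count=1, then (pos=0), then count=4, then (pos=1), then count=7, then (turn=2), then count=7, then (pos=0), then count=10, then (pos=1), then count=13, then (turn=3), then count=13, then (pos=0), then count=16, then (pos=1), then count=19, then (turn=4), then count=19, then (pos=0), then count=22, then (pos=1), then count=25, then (turn=5), then count=25, then (pos=0), then count=28, then (pos=1), then count=31, then (turn=6), then count=36, then (pos=0), then count=39, then (pos=1), then count=42, then result=1, then (turn=-1), then result=0, then (turn=0), then result=0, then (turn=1), then result=-1, then (turn=2), then result=-3, then count=3, then returns 9; both end at 9.
Every one of the 405 inputs gives matching results.
verdict: equivalent


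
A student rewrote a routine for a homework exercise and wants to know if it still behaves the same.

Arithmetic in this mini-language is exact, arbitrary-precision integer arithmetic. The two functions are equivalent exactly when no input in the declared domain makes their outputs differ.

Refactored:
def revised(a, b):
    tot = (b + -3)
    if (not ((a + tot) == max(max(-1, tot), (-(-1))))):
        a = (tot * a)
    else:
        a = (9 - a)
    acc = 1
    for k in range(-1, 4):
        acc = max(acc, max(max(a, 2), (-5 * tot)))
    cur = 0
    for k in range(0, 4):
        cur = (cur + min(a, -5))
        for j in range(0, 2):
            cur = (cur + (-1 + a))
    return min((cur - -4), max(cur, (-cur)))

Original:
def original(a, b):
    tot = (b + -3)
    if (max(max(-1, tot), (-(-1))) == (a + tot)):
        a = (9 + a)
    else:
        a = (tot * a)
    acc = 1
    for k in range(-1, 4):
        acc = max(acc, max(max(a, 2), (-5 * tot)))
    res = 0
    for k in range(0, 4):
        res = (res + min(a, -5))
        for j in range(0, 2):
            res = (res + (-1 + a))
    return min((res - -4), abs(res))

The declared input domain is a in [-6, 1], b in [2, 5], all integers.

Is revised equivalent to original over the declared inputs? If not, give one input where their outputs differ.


Evaluate both at a=1, b=3.
original: tot = 0; (max(max(-1, tot), (-(-1))) == (a + tot)) -> true; a = 10; acc = 1; [k=-1]; acc = 10; [k=0]; acc = 10; [k=1]; acc = 10; [k=2]; acc = 10; [k=3]; acc = 10; res = 0; [k=0]; res = -5; [j=0]; res = 4; [j=1]; res = 13; [k=1]; res = 8; [j=0]; res = 17; [j=1]; res = 26; [k=2]; res = 21; [j=0]; res = 30; [j=1]; res = 39; [k=3]; res = 34; [j=0]; res = 43; [j=1]; res = 52; return 52
revised: tot = 0; (not ((a + tot) == max(max(-1, tot), (-(-1))))) -> false; a = 8; acc = 1; [k=-1]; acc = 8; [k=0]; acc = 8; [k=1]; acc = 8; [k=2]; acc = 8; [k=3]; acc = 8; cur = 0; [k=0]; cur = -5; [j=0]; cur = 2; [j=1]; cur = 9; [k=1]; cur = 4; [j=0]; cur = 11; [j=1]; cur = 18; [k=2]; cur = 13; [j=0]; cur = 20; [j=1]; cur = 27; [k=3]; cur = 22; [j=0]; cur = 29; [j=1]; cur = 36; return 36
52 != 36, so the rewrite changes behavior.
verdict: not equivalent; witness: a=1, b=3


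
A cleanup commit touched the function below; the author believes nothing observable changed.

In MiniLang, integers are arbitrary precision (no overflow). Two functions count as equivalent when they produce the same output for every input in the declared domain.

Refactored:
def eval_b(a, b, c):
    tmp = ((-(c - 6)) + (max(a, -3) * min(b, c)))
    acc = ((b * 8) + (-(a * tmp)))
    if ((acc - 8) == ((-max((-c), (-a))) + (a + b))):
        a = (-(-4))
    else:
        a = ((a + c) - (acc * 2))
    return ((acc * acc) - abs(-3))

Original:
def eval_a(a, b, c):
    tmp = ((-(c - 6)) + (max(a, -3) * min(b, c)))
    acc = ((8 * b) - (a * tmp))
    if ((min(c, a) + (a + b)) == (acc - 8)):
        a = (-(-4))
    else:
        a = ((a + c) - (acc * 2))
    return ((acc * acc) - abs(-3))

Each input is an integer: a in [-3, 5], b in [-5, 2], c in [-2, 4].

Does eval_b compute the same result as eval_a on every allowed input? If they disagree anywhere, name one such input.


Behavior is preserved: although min/max/abs usage differs, plus arithmetic usage differs, the outputs never diverge.
One worked example (a=-1, b=-4, c=2) — eval_a: tmp becomes 8; next acc becomes -24; next ((min(c, a) + (a + b)) == (acc - 8)) evaluates to false; next a becomes 49; next final value 573; eval_b: tmp becomes 8; next acc becomes -24; next ((acc - 8) == ((-max((-c), (-a))) + (a + b))) evaluates to false; next a becomes 49; next final value 573; agreement on 573.
An exhaustive pass over the 504 declared inputs shows identical outputs.
verdict: equivalent


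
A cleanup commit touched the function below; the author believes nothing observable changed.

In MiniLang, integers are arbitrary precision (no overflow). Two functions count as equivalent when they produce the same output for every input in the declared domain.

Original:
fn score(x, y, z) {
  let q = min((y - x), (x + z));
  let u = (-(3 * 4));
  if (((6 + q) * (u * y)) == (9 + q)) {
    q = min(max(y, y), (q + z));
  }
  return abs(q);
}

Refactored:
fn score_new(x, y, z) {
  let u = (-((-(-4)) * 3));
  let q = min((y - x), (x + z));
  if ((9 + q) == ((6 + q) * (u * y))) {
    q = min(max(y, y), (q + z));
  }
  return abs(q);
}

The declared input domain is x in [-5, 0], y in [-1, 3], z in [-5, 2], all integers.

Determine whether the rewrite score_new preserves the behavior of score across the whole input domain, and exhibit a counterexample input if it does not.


Equivalent — the differences include same computation, different form, yet no declared input distinguishes the two.
As a probe, take x=0, y=-1, z=1: score runs q becomes -1; next u becomes -12; next (((6 + q) * (u * y)) == (9 + q)) evaluates to false; next final value 1; score_new runs u becomes -12; next q becomes -1; next ((9 + q) == ((6 + q) * (u * y))) evaluates to false; next final value 1; both end at 1.
Sweeping the whole domain (240 inputs) finds no disagreement.
verdict: equivalent


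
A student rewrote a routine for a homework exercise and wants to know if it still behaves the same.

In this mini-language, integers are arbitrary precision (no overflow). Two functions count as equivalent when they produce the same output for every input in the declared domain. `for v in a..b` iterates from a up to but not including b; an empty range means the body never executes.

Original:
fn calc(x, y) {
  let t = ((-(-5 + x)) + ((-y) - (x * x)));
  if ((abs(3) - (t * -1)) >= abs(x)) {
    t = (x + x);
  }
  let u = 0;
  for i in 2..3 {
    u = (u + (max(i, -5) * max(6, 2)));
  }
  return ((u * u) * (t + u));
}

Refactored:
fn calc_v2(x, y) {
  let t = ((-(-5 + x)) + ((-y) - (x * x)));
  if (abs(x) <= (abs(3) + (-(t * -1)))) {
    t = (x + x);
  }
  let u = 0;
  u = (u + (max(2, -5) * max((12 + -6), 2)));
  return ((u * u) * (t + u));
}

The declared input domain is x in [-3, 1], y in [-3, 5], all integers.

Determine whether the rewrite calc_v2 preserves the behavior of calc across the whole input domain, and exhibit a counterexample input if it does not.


Side by side, the visible changes include: arithmetic usage differs, plus loop structure differs, plus local variable names differ, plus comparison usage differs, plus statement counts differ, plus constant usage differs.
Spot check at x=-3, y=-3 — calc: t=2, then ((abs(3) - (t * -1)) >= abs(x)) is true, then t=-6, then u=0, then (i=2), then u=12, then returns 864. calc_v2: t=2, then (abs(x) <= (abs(3) + (-(t * -1)))) is true, then t=-6, then u=0, then u=12, then returns 864. Both give 864.
Across all 45 domain points the two functions coincide.
verdict: equivalent


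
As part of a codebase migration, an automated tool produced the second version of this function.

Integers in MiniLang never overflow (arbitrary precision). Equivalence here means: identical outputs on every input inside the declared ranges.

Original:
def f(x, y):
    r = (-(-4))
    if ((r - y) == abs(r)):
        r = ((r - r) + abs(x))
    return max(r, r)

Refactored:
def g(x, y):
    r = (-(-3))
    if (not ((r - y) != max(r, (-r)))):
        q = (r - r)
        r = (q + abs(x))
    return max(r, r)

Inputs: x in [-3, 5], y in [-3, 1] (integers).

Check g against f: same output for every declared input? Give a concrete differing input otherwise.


Evaluate both at x=-3, y=-3.
f: r=4, then ((r - y) == abs(r)) is false, then returns 4
g: r=3, then (not ((r - y) != max(r, (-r)))) is false, then returns 3
4 against 3: the behavior changed.
verdict: not equivalent; witness: x=-3, y=-3


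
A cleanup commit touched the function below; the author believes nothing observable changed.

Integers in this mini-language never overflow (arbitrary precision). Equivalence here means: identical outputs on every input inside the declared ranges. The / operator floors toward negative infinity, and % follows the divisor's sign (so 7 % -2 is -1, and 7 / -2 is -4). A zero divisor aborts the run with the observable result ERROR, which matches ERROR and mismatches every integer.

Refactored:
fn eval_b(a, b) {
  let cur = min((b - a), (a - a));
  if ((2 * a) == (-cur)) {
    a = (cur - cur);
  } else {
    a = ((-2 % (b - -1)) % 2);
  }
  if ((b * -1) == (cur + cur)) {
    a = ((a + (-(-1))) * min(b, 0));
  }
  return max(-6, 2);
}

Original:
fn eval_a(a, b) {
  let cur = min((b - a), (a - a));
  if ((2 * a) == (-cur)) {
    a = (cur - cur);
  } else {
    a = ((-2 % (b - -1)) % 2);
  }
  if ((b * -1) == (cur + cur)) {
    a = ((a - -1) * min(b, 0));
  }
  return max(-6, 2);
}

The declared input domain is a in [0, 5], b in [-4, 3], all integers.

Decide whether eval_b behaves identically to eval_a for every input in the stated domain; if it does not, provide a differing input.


Differences: arithmetic usage differs — yet all 48 inputs agree.
verdict: equivalent


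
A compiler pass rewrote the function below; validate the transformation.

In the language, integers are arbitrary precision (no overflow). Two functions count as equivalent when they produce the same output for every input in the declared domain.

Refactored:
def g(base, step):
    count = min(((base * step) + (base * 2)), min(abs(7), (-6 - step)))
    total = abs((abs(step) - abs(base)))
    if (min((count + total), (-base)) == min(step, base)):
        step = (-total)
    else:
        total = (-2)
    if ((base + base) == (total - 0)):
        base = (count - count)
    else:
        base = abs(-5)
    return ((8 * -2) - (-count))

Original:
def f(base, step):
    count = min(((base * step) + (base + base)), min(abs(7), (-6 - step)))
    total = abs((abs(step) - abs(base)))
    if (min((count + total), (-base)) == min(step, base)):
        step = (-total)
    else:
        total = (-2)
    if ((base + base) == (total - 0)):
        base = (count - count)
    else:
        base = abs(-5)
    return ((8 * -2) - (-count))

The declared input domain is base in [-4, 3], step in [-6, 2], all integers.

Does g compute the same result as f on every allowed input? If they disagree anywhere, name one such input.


Reading the diff, among the changes: constant usage differs; arithmetic usage differs.
Spot check at base=2, step=-6 — f: count=-8, then total=4, then (min((count + total), (-base)) == min(step, base)) is false, then total=-2, then ((base + base) == (total - 0)) is false, then base=5, then returns -24. g: count=-8, then total=4, then (min((count + total), (-base)) == min(step, base)) is false, then total=-2, then ((base + base) == (total - 0)) is false, then base=5, then returns -24. Both give -24.
An exhaustive pass over the 72 declared inputs shows identical outputs.
verdict: equivalent
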